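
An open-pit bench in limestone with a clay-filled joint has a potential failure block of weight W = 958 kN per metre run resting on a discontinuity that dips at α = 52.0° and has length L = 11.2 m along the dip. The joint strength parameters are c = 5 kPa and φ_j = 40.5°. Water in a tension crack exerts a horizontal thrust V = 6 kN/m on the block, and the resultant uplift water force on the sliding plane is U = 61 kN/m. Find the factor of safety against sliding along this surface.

Resolving the block weight along and normal to the plane and applying the Mohr–Coulomb strength on the joint:
N' = W cosα − U − V sinα = 958·cos52.0° − 61 − 6·sin52.0° = 524.1 kN/m
Driving force T = W sinα + V cosα = 958·sin52.0° + 6·cos52.0° = 758.6 kN/m
Resisting force R = c·L + N'·tanφ_j = 5·11.2 + 524.1·tan40.5° = 56.0 + 447.6 = 503.6 kN/m
FS = R / T = 503.6 / 758.6 = 0.664

FS = 0.66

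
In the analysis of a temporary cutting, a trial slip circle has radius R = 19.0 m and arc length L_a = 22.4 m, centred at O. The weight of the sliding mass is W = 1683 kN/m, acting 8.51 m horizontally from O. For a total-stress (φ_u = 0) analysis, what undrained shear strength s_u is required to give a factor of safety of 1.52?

FS = s_u·L_a·R / (W·d), so s_u = FS·W·d / (L_a·R).
s_u = 1.52·1683·8.51 / (22.40·19.0) = 21769.9 / 425.60 = 51.15 kPa

s_u = 51.2 kPa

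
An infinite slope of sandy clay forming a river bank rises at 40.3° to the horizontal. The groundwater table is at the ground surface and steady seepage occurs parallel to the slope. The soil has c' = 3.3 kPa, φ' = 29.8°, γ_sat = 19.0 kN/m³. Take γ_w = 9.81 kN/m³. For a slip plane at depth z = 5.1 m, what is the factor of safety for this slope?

With seepage parallel to the slope and the water table at the surface, the effective normal stress on the slip plane uses the buoyant unit weight γ' = γ_sat − γ_w while the driving shear stress uses γ_sat:
FS = [c' + γ' z cos²β tanφ'] / [γ_sat z sinβ cosβ]
γ' = 19.0 − 9.81 = 9.19 kN/m³
Numerator = 3.3 + 9.19·5.1·cos²40.3°·tan29.8° = 3.3 + 9.19·5.1·0.5817·0.5727 = 18.913 kPa
Denominator = 19.0·5.1·sin40.3°·cos40.3° = 19.0·5.1·0.6468·0.7627 = 47.799 kPa
FS = 18.913 / 47.799 = 0.396

FS = 0.40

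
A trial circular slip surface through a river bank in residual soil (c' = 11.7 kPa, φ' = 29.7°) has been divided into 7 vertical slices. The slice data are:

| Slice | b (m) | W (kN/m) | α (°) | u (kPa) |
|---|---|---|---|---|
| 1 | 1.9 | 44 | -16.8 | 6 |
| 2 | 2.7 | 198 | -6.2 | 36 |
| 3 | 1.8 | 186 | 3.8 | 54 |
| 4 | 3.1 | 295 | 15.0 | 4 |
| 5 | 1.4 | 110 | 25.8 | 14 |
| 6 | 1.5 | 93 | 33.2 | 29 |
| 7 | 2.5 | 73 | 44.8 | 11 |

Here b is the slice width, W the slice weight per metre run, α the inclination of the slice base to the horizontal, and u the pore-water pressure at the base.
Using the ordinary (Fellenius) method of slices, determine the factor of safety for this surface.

Ordinary method of slices: FS = Σ[c'·Δl_i + (W_i cosα_i − u_i·Δl_i)·tanφ'] / Σ W_i sinα_i, with Δl_i = b_i / cosα_i.
Slice 1: Δl = 1.9/cos(-16.8°) = 1.985 m; N'_1 = 44·cos(-16.8°) − 6·1.985 = 30.2; c'Δl = 23.22; W sinα = -12.7
Slice 2: Δl = 2.7/cos(-6.2°) = 2.716 m; N'_2 = 198·cos(-6.2°) − 36·2.716 = 99.1; c'Δl = 31.78; W sinα = -21.4
Slice 3: Δl = 1.8/cos3.8° = 1.804 m; N'_3 = 186·cos3.8° − 54·1.804 = 88.2; c'Δl = 21.11; W sinα = 12.3
Slice 4: Δl = 3.1/cos15.0° = 3.209 m; N'_4 = 295·cos15.0° − 4·3.209 = 272.1; c'Δl = 37.55; W sinα = 76.4
Slice 5: Δl = 1.4/cos25.8° = 1.555 m; N'_5 = 110·cos25.8° − 14·1.555 = 77.3; c'Δl = 18.19; W sinα = 47.9
Slice 6: Δl = 1.5/cos33.2° = 1.793 m; N'_6 = 93·cos33.2° − 29·1.793 = 25.8; c'Δl = 20.97; W sinα = 50.9
Slice 7: Δl = 2.5/cos44.8° = 3.523 m; N'_7 = 73·cos44.8° − 11·3.523 = 13.0; c'Δl = 41.22; W sinα = 51.4
Σc'Δl = 194.0 kN/m; ΣN' = 605.7 kN/m; ΣW sinα = 204.8 kN/m
Resisting = 194.0 + 605.7·tan29.7° = 194.0 + 345.5 = 539.5 kN/m
FS = 539.5 / 204.8 = 2.634

FS = 2.63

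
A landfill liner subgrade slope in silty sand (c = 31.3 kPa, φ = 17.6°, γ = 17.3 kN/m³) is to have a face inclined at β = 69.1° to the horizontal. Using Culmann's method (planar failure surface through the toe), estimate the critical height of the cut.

Culmann's analysis gives the critical failure plane at α_cr = (β + φ)/2 = (69.1 + 17.6)/2 = 43.3°, and the critical height
H_c = (4c/γ) · sinβ cosφ / [1 − cos(β − φ)]
    = (4·31.3/17.3) · sin69.1°·cos17.6° / [1 − cos(51.5°)]
    = 7.237 · 0.9342·0.9532 / [1 − 0.6225]
    = 7.237 · 0.8905 / 0.3775
    = 17.07 m

H_c = 17.07 m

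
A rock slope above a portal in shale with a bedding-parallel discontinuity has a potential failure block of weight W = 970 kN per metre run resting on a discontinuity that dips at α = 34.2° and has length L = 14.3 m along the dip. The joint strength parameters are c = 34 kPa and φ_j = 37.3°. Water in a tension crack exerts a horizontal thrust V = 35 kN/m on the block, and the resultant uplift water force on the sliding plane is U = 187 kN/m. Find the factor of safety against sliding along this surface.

FS = 1.64

Resolving the block weight along and normal to the plane and applying the Mohr–Coulomb strength on the joint:
N' = W cosα − U − V sinα = 970·cos34.2° − 187 − 35·sin34.2° = 595.6 kN/m
Driving force T = W sinα + V cosα = 970·sin34.2° + 35·cos34.2° = 574.2 kN/m
Resisting force R = c·L + N'·tanφ_j = 34·14.3 + 595.6·tan37.3° = 486.2 + 453.7 = 939.9 kN/m
FS = R / T = 939.9 / 574.2 = 1.637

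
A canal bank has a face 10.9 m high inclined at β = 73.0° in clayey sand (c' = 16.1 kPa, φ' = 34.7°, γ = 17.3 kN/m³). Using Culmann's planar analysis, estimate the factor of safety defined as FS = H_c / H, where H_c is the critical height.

H_c = (4c'/γ) · sinβ cosφ' / [1 − cos(β − φ')]
    = (4·16.1/17.3) · sin73.0°·cos34.7° / [1 − cos38.3°]
    = 3.723 · 0.7862 / 0.2152 = 13.60 m
FS = H_c / H = 13.60 / 10.9 = 1.248

FS = 1.25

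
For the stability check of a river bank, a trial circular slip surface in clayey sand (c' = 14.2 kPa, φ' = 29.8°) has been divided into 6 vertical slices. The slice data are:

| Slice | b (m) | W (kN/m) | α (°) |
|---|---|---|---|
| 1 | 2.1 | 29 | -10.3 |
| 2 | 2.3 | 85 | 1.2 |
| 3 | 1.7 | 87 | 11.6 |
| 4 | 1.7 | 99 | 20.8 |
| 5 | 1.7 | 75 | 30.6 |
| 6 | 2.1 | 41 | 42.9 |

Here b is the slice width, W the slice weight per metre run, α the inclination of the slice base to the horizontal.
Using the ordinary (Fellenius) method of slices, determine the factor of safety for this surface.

Ordinary method of slices: FS = Σ[c'·Δl_i + (W_i cosα_i)·tanφ'] / Σ W_i sinα_i, with Δl_i = b_i / cosα_i.
Slice 1: Δl = 2.1/cos(-10.3°) = 2.134 m; N'_1 = 29·cos(-10.3°) = 28.5; c'Δl = 30.31; W sinα = -5.2
Slice 2: Δl = 2.3/cos1.2° = 2.301 m; N'_2 = 85·cos1.2° = 85.0; c'Δl = 32.67; W sinα = 1.8
Slice 3: Δl = 1.7/cos11.6° = 1.735 m; N'_3 = 87·cos11.6° = 85.2; c'Δl = 24.64; W sinα = 17.5
Slice 4: Δl = 1.7/cos20.8° = 1.819 m; N'_4 = 99·cos20.8° = 92.5; c'Δl = 25.82; W sinα = 35.2
Slice 5: Δl = 1.7/cos30.6° = 1.975 m; N'_5 = 75·cos30.6° = 64.6; c'Δl = 28.05; W sinα = 38.2
Slice 6: Δl = 2.1/cos42.9° = 2.867 m; N'_6 = 41·cos42.9° = 30.0; c'Δl = 40.71; W sinα = 27.9
Σc'Δl = 182.2 kN/m; ΣN' = 385.9 kN/m; ΣW sinα = 115.3 kN/m
Resisting = 182.2 + 385.9·tan29.8° = 182.2 + 221.0 = 403.2 kN/m
FS = 403.2 / 115.3 = 3.496

FS = 3.50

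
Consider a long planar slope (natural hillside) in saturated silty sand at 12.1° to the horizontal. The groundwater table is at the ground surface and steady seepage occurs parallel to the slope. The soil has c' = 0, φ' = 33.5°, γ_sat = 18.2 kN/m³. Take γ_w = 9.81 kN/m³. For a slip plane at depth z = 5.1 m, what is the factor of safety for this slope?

FS = 1.42

With seepage parallel to the slope and the water table at the surface, the effective normal stress on the slip plane uses the buoyant unit weight γ' = γ_sat − γ_w while the driving shear stress uses γ_sat:
FS = [c' + γ' z cos²β tanφ'] / [γ_sat z sinβ cosβ]
(For c' = 0 this reduces to FS = (γ'/γ_sat)·tanφ'/tanβ.)
γ' = 18.2 − 9.81 = 8.39 kN/m³
Numerator = 0.0 + 8.39·5.1·cos²12.1°·tan33.5° = 0.0 + 8.39·5.1·0.9561·0.6619 = 27.077 kPa
Denominator = 18.2·5.1·sin12.1°·cos12.1° = 18.2·5.1·0.2096·0.9778 = 19.025 kPa
FS = 27.077 / 19.025 = 1.423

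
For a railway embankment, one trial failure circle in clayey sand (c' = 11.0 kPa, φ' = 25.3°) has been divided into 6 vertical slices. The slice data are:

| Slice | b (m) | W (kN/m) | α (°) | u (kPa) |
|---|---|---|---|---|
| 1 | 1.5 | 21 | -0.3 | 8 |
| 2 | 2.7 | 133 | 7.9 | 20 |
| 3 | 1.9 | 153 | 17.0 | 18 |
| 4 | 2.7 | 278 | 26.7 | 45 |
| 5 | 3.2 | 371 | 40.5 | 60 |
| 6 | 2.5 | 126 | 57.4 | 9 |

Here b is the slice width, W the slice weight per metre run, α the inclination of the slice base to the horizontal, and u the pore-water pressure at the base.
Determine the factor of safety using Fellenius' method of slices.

FS = 0.69

Ordinary method of slices: FS = Σ[c'·Δl_i + (W_i cosα_i − u_i·Δl_i)·tanφ'] / Σ W_i sinα_i, with Δl_i = b_i / cosα_i.
Slice 1: Δl = 1.5/cos(-0.3°) = 1.500 m; N'_1 = 21·cos(-0.3°) − 8·1.500 = 9.0; c'Δl = 16.50; W sinα = -0.1
Slice 2: Δl = 2.7/cos7.9° = 2.726 m; N'_2 = 133·cos7.9° − 20·2.726 = 77.2; c'Δl = 29.98; W sinα = 18.3
Slice 3: Δl = 1.9/cos17.0° = 1.987 m; N'_3 = 153·cos17.0° − 18·1.987 = 110.6; c'Δl = 21.85; W sinα = 44.7
Slice 4: Δl = 2.7/cos26.7° = 3.022 m; N'_4 = 278·cos26.7° − 45·3.022 = 112.4; c'Δl = 33.24; W sinα = 124.9
Slice 5: Δl = 3.2/cos40.5° = 4.208 m; N'_5 = 371·cos40.5° − 60·4.208 = 29.6; c'Δl = 46.29; W sinα = 240.9
Slice 6: Δl = 2.5/cos57.4° = 4.640 m; N'_6 = 126·cos57.4° − 9·4.640 = 26.1; c'Δl = 51.04; W sinα = 106.1
Σc'Δl = 198.9 kN/m; ΣN' = 364.9 kN/m; ΣW sinα = 534.9 kN/m
Resisting = 198.9 + 364.9·tan25.3° = 198.9 + 172.5 = 371.4 kN/m
FS = 371.4 / 534.9 = 0.694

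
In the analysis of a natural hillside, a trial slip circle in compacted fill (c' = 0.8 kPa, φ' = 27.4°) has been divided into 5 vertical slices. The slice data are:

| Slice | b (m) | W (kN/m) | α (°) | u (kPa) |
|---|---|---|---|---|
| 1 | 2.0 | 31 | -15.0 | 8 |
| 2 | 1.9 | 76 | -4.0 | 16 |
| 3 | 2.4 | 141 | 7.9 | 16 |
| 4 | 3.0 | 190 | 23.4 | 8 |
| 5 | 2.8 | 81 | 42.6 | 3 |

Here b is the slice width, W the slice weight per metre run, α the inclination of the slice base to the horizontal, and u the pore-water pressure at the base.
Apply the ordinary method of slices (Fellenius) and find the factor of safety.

Ordinary method of slices: FS = Σ[c'·Δl_i + (W_i cosα_i − u_i·Δl_i)·tanφ'] / Σ W_i sinα_i, with Δl_i = b_i / cosα_i.
Slice 1: Δl = 2.0/cos(-15.0°) = 2.071 m; N'_1 = 31·cos(-15.0°) − 8·2.071 = 13.4; c'Δl = 1.66; W sinα = -8.0
Slice 2: Δl = 1.9/cos(-4.0°) = 1.905 m; N'_2 = 76·cos(-4.0°) − 16·1.905 = 45.3; c'Δl = 1.52; W sinα = -5.3
Slice 3: Δl = 2.4/cos7.9° = 2.423 m; N'_3 = 141·cos7.9° − 16·2.423 = 100.9; c'Δl = 1.94; W sinα = 19.4
Slice 4: Δl = 3.0/cos23.4° = 3.269 m; N'_4 = 190·cos23.4° − 8·3.269 = 148.2; c'Δl = 2.62; W sinα = 75.5
Slice 5: Δl = 2.8/cos42.6° = 3.804 m; N'_5 = 81·cos42.6° − 3·3.804 = 48.2; c'Δl = 3.04; W sinα = 54.8
Σc'Δl = 10.8 kN/m; ΣN' = 356.0 kN/m; ΣW sinα = 136.3 kN/m
Resisting = 10.8 + 356.0·tan27.4° = 10.8 + 184.6 = 195.3 kN/m
FS = 195.3 / 136.3 = 1.433

FS = 1.43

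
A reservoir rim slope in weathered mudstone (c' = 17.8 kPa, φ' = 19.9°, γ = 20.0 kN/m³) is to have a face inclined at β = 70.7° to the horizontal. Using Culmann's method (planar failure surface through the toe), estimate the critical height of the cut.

Culmann's analysis gives the critical failure plane at α_cr = (β + φ')/2 = (70.7 + 19.9)/2 = 45.3°, and the critical height
H_c = (4c'/γ) · sinβ cosφ' / [1 − cos(β − φ')]
    = (4·17.8/20.0) · sin70.7°·cos19.9° / [1 − cos(50.8°)]
    = 3.560 · 0.9438·0.9403 / [1 − 0.6320]
    = 3.560 · 0.8874 / 0.3680
    = 8.59 m

H_c = 8.59 m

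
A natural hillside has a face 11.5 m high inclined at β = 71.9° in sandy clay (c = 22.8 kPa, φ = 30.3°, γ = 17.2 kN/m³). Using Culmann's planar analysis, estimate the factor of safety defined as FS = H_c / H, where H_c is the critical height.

H_c = (4c/γ) · sinβ cosφ / [1 − cos(β − φ)]
    = (4·22.8/17.2) · sin71.9°·cos30.3° / [1 − cos41.6°]
    = 5.302 · 0.8207 / 0.2522 = 17.25 m
FS = H_c / H = 17.25 / 11.5 = 1.500

FS = 1.50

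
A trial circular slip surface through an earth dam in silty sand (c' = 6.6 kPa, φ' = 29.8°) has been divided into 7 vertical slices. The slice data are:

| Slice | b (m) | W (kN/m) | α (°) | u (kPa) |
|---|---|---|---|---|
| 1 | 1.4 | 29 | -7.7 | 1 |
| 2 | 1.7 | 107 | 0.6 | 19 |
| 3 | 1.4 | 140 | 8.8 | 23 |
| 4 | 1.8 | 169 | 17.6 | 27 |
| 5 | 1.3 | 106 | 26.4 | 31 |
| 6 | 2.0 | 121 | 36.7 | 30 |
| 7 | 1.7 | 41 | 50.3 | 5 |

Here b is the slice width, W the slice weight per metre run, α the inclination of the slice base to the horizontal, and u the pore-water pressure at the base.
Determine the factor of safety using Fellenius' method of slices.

Ordinary method of slices: FS = Σ[c'·Δl_i + (W_i cosα_i − u_i·Δl_i)·tanφ'] / Σ W_i sinα_i, with Δl_i = b_i / cosα_i.
Slice 1: Δl = 1.4/cos(-7.7°) = 1.413 m; N'_1 = 29·cos(-7.7°) − 1·1.413 = 27.3; c'Δl = 9.32; W sinα = -3.9
Slice 2: Δl = 1.7/cos0.6° = 1.700 m; N'_2 = 107·cos0.6° − 19·1.700 = 74.7; c'Δl = 11.22; W sinα = 1.1
Slice 3: Δl = 1.4/cos8.8° = 1.417 m; N'_3 = 140·cos8.8° − 23·1.417 = 105.8; c'Δl = 9.35; W sinα = 21.4
Slice 4: Δl = 1.8/cos17.6° = 1.888 m; N'_4 = 169·cos17.6° − 27·1.888 = 110.1; c'Δl = 12.46; W sinα = 51.1
Slice 5: Δl = 1.3/cos26.4° = 1.451 m; N'_5 = 106·cos26.4° − 31·1.451 = 50.0; c'Δl = 9.58; W sinα = 47.1
Slice 6: Δl = 2.0/cos36.7° = 2.494 m; N'_6 = 121·cos36.7° − 30·2.494 = 22.2; c'Δl = 16.46; W sinα = 72.3
Slice 7: Δl = 1.7/cos50.3° = 2.661 m; N'_7 = 41·cos50.3° − 5·2.661 = 12.9; c'Δl = 17.57; W sinα = 31.5
Σc'Δl = 86.0 kN/m; ΣN' = 402.9 kN/m; ΣW sinα = 220.7 kN/m
Resisting = 86.0 + 402.9·tan29.8° = 86.0 + 230.7 = 316.7 kN/m
FS = 316.7 / 220.7 = 1.435

FS = 1.43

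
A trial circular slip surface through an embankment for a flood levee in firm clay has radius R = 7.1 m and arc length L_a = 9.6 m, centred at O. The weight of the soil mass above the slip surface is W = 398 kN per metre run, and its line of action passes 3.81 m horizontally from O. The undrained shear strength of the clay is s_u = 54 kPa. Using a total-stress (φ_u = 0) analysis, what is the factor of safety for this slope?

Taking moments about the centre O, the resisting moment is provided by the undrained shear strength acting along the arc:
M_R = s_u·L_a·R = 54·9.60·7.1 = 3680.6 kN·m/m
M_D = W·d = 398·3.81 = 1516.4 kN·m/m
FS = M_R / M_D = 3680.6 / 1516.4 = 2.427

FS = 2.43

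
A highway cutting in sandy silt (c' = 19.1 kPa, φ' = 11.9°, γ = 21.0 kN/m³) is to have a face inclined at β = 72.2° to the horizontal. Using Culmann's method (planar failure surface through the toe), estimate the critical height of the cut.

H_c = 6.72 m

Culmann's analysis gives the critical failure plane at α_cr = (β + φ')/2 = (72.2 + 11.9)/2 = 42.1°, and the critical height
H_c = (4c'/γ) · sinβ cosφ' / [1 − cos(β − φ')]
    = (4·19.1/21.0) · sin72.2°·cos11.9° / [1 − cos(60.3°)]
    = 3.638 · 0.9521·0.9785 / [1 − 0.4955]
    = 3.638 · 0.9317 / 0.5045
    = 6.72 m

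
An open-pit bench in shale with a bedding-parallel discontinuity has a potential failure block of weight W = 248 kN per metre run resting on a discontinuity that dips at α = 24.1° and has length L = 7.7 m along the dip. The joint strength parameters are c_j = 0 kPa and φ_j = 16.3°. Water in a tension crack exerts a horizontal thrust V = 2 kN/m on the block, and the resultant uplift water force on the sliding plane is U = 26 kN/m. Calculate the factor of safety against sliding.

FS = 0.57

Resolving the block weight along and normal to the plane and applying the Mohr–Coulomb strength on the joint:
N' = W cosα − U − V sinα = 248·cos24.1° − 26 − 2·sin24.1° = 199.6 kN/m
Driving force T = W sinα + V cosα = 248·sin24.1° + 2·cos24.1° = 103.1 kN/m
Resisting force R = c_j·L + N'·tanφ_j = 0·7.7 + 199.6·tan16.3° = 0.0 + 58.4 = 58.4 kN/m
FS = R / T = 58.4 / 103.1 = 0.566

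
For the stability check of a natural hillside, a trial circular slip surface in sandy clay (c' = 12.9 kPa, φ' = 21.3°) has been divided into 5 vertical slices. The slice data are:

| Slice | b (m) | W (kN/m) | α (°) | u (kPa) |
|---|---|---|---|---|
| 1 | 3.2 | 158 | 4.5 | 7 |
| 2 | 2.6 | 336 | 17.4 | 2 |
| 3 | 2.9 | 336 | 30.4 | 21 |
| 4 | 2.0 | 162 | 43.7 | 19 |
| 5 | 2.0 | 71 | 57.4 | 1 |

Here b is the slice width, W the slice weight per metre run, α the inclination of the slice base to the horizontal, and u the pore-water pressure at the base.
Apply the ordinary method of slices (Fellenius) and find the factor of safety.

FS = 1.11

Ordinary method of slices: FS = Σ[c'·Δl_i + (W_i cosα_i − u_i·Δl_i)·tanφ'] / Σ W_i sinα_i, with Δl_i = b_i / cosα_i.
Slice 1: Δl = 3.2/cos4.5° = 3.210 m; N'_1 = 158·cos4.5° − 7·3.210 = 135.0; c'Δl = 41.41; W sinα = 12.4
Slice 2: Δl = 2.6/cos17.4° = 2.725 m; N'_2 = 336·cos17.4° − 2·2.725 = 315.2; c'Δl = 35.15; W sinα = 100.5
Slice 3: Δl = 2.9/cos30.4° = 3.362 m; N'_3 = 336·cos30.4° − 21·3.362 = 219.2; c'Δl = 43.37; W sinα = 170.0
Slice 4: Δl = 2.0/cos43.7° = 2.766 m; N'_4 = 162·cos43.7° − 19·2.766 = 64.6; c'Δl = 35.69; W sinα = 111.9
Slice 5: Δl = 2.0/cos57.4° = 3.712 m; N'_5 = 71·cos57.4° − 1·3.712 = 34.5; c'Δl = 47.89; W sinα = 59.8
Σc'Δl = 203.5 kN/m; ΣN' = 768.5 kN/m; ΣW sinα = 454.6 kN/m
Resisting = 203.5 + 768.5·tan21.3° = 203.5 + 299.6 = 503.1 kN/m
FS = 503.1 / 454.6 = 1.107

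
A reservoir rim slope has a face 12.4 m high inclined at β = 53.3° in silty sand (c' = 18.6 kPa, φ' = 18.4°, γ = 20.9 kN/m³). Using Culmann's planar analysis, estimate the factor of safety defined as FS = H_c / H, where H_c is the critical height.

H_c = (4c'/γ) · sinβ cosφ' / [1 − cos(β − φ')]
    = (4·18.6/20.9) · sin53.3°·cos18.4° / [1 − cos34.9°]
    = 3.560 · 0.7608 / 0.1798 = 15.06 m
FS = H_c / H = 15.06 / 12.4 = 1.214

FS = 1.21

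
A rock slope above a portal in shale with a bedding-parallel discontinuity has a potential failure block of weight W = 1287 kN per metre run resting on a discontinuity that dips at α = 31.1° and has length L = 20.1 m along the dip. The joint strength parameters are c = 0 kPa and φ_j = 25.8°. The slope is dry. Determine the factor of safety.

Resolving the block weight along and normal to the plane and applying the Mohr–Coulomb strength on the joint:
N' = W cosα = 1287·cos31.1° = 1102.0 kN/m
Driving force T = W sinα = 1287·sin31.1° = 664.8 kN/m
Resisting force R = c·L + N'·tanφ_j = 0·20.1 + 1102.0·tan25.8° = 0.0 + 532.7 = 532.7 kN/m
FS = R / T = 532.7 / 664.8 = 0.801

FS = 0.80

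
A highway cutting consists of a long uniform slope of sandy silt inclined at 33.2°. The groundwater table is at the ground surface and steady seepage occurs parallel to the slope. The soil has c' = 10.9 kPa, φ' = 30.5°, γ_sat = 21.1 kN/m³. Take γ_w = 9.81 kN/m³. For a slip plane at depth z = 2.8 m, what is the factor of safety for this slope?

FS = 0.88

With seepage parallel to the slope and the water table at the surface, the effective normal stress on the slip plane uses the buoyant unit weight γ' = γ_sat − γ_w while the driving shear stress uses γ_sat:
FS = [c' + γ' z cos²β tanφ'] / [γ_sat z sinβ cosβ]
γ' = 21.1 − 9.81 = 11.29 kN/m³
Numerator = 10.9 + 11.29·2.8·cos²33.2°·tan30.5° = 10.9 + 11.29·2.8·0.7002·0.5890 = 23.938 kPa
Denominator = 21.1·2.8·sin33.2°·cos33.2° = 21.1·2.8·0.5476·0.8368 = 27.069 kPa
FS = 23.938 / 27.069 = 0.884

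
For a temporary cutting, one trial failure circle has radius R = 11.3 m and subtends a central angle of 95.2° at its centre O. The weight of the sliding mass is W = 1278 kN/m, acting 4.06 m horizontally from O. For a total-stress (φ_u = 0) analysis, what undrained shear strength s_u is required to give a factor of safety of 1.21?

s_u = 29.6 kPa

FS = s_u·L_a·R / (W·d), so s_u = FS·W·d / (L_a·R).
Arc length L_a = R·θ = 11.3·(95.2°·π/180) = 11.3·1.6616 = 18.78 m
s_u = 1.21·1278·4.06 / (18.78·11.3) = 6278.3 / 212.16 = 29.59 kPa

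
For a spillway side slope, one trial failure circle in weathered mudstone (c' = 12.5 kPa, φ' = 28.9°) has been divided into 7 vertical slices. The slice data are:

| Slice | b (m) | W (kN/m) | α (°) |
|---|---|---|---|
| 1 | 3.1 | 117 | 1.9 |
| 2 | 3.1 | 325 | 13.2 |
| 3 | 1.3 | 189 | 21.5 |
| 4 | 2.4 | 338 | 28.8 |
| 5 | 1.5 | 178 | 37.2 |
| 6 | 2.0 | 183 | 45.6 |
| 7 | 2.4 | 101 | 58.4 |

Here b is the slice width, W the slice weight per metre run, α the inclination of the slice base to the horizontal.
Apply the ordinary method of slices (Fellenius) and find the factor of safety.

FS = 1.46

Ordinary method of slices: FS = Σ[c'·Δl_i + (W_i cosα_i)·tanφ'] / Σ W_i sinα_i, with Δl_i = b_i / cosα_i.
Slice 1: Δl = 3.1/cos1.9° = 3.102 m; N'_1 = 117·cos1.9° = 116.9; c'Δl = 38.77; W sinα = 3.9
Slice 2: Δl = 3.1/cos13.2° = 3.184 m; N'_2 = 325·cos13.2° = 316.4; c'Δl = 39.80; W sinα = 74.2
Slice 3: Δl = 1.3/cos21.5° = 1.397 m; N'_3 = 189·cos21.5° = 175.8; c'Δl = 17.47; W sinα = 69.3
Slice 4: Δl = 2.4/cos28.8° = 2.739 m; N'_4 = 338·cos28.8° = 296.2; c'Δl = 34.23; W sinα = 162.8
Slice 5: Δl = 1.5/cos37.2° = 1.883 m; N'_5 = 178·cos37.2° = 141.8; c'Δl = 23.54; W sinα = 107.6
Slice 6: Δl = 2.0/cos45.6° = 2.859 m; N'_6 = 183·cos45.6° = 128.0; c'Δl = 35.73; W sinα = 130.7
Slice 7: Δl = 2.4/cos58.4° = 4.580 m; N'_7 = 101·cos58.4° = 52.9; c'Δl = 57.25; W sinα = 86.0
Σc'Δl = 246.8 kN/m; ΣN' = 1228.1 kN/m; ΣW sinα = 634.6 kN/m
Resisting = 246.8 + 1228.1·tan28.9° = 246.8 + 678.0 = 924.8 kN/m
FS = 924.8 / 634.6 = 1.457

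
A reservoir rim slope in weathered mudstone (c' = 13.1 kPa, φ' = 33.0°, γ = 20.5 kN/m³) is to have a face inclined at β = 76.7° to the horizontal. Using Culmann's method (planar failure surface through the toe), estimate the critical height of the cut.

Culmann's analysis gives the critical failure plane at α_cr = (β + φ')/2 = (76.7 + 33.0)/2 = 54.9°, and the critical height
H_c = (4c'/γ) · sinβ cosφ' / [1 − cos(β − φ')]
    = (4·13.1/20.5) · sin76.7°·cos33.0° / [1 − cos(43.7°)]
    = 2.556 · 0.9732·0.8387 / [1 − 0.7230]
    = 2.556 · 0.8162 / 0.2770
    = 7.53 m

H_c = 7.53 m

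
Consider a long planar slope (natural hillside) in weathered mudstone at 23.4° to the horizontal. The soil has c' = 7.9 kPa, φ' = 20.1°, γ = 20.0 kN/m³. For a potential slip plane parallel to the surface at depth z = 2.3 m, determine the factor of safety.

FS = 1.32

For an infinite slope with a slip plane parallel to the surface (no pore pressure): FS = [c' + γz cos²β tanφ'] / [γz sinβ cosβ].
γz = 20.0·2.3 = 46.00 kN/m²
Numerator = 7.9 + 46.00·cos²23.4°·tan20.1° = 7.9 + 46.00·0.8423·0.3659 = 22.079 kPa
Denominator = 46.00·sin23.4°·cos23.4° = 46.00·0.3971·0.9178 = 16.766 kPa
FS = 22.079 / 16.766 = 1.317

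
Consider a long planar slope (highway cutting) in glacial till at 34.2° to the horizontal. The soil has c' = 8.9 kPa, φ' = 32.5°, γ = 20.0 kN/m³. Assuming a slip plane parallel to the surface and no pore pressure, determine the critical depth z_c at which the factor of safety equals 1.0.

z_c = 15.30 m

Setting FS = 1.00 in FS = [c' + γz cos²β tanφ'] / [γz sinβ cosβ] and solving for z:
z = c' / [γ cosβ (FS·sinβ − cosβ·tanφ')]
  = 8.9 / [20.0·cos34.2°·(1.00·sin34.2° − cos34.2°·tan32.5°)]
  = 8.9 / [20.0·0.8271·(1.00·0.5621 − 0.8271·0.6371)]
  = 8.9 / 0.5819 = 15.296 m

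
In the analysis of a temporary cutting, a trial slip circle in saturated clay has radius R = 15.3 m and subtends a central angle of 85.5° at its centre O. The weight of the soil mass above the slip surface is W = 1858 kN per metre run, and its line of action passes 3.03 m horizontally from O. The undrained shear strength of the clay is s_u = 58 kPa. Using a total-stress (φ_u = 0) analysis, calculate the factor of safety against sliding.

Taking moments about the centre O, the resisting moment is provided by the undrained shear strength acting along the arc:
Arc length L_a = R·θ = 15.3·(85.5°·π/180) = 15.3·1.4923 = 22.83 m
M_R = s_u·L_a·R = 58·22.83·15.3 = 20260.7 kN·m/m
M_D = W·d = 1858·3.03 = 5629.7 kN·m/m
FS = M_R / M_D = 20260.7 / 5629.7 = 3.599

FS = 3.60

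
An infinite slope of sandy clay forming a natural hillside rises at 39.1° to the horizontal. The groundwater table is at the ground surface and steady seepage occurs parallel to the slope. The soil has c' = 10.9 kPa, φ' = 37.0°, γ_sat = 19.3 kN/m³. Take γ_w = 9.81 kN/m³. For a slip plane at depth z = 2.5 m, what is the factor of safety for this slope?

FS = 0.92

With seepage parallel to the slope and the water table at the surface, the effective normal stress on the slip plane uses the buoyant unit weight γ' = γ_sat − γ_w while the driving shear stress uses γ_sat:
FS = [c' + γ' z cos²β tanφ'] / [γ_sat z sinβ cosβ]
γ' = 19.3 − 9.81 = 9.49 kN/m³
Numerator = 10.9 + 9.49·2.5·cos²39.1°·tan37.0° = 10.9 + 9.49·2.5·0.6022·0.7536 = 21.667 kPa
Denominator = 19.3·2.5·sin39.1°·cos39.1° = 19.3·2.5·0.6307·0.7760 = 23.615 kPa
FS = 21.667 / 23.615 = 0.918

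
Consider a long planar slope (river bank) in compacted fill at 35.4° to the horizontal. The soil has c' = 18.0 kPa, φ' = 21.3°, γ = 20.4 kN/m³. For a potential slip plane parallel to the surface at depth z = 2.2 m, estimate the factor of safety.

For an infinite slope with a slip plane parallel to the surface (no pore pressure): FS = [c' + γz cos²β tanφ'] / [γz sinβ cosβ].
γz = 20.4·2.2 = 44.88 kN/m²
Numerator = 18.0 + 44.88·cos²35.4°·tan21.3° = 18.0 + 44.88·0.6644·0.3899 = 29.626 kPa
Denominator = 44.88·sin35.4°·cos35.4° = 44.88·0.5793·0.8151 = 21.192 kPa
FS = 29.626 / 21.192 = 1.398

FS = 1.40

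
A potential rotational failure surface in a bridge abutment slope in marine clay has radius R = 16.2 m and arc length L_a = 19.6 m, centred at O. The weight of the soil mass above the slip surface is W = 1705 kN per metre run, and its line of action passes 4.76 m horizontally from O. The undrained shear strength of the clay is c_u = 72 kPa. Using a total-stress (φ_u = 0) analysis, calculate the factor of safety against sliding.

Taking moments about the centre O, the resisting moment is provided by the undrained shear strength acting along the arc:
M_R = c_u·L_a·R = 72·19.60·16.2 = 22861.4 kN·m/m
M_D = W·d = 1705·4.76 = 8115.8 kN·m/m
FS = M_R / M_D = 22861.4 / 8115.8 = 2.817

FS = 2.82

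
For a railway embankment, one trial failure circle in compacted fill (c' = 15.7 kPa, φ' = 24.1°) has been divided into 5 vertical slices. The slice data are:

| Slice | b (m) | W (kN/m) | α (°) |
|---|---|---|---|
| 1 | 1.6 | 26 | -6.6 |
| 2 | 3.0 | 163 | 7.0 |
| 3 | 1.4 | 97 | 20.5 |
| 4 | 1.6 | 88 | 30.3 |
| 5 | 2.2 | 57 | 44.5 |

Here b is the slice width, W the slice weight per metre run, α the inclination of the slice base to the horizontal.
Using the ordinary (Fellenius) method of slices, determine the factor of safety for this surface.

Ordinary method of slices: FS = Σ[c'·Δl_i + (W_i cosα_i)·tanφ'] / Σ W_i sinα_i, with Δl_i = b_i / cosα_i.
Slice 1: Δl = 1.6/cos(-6.6°) = 1.611 m; N'_1 = 26·cos(-6.6°) = 25.8; c'Δl = 25.29; W sinα = -3.0
Slice 2: Δl = 3.0/cos7.0° = 3.023 m; N'_2 = 163·cos7.0° = 161.8; c'Δl = 47.45; W sinα = 19.9
Slice 3: Δl = 1.4/cos20.5° = 1.495 m; N'_3 = 97·cos20.5° = 90.9; c'Δl = 23.47; W sinα = 34.0
Slice 4: Δl = 1.6/cos30.3° = 1.853 m; N'_4 = 88·cos30.3° = 76.0; c'Δl = 29.09; W sinα = 44.4
Slice 5: Δl = 2.2/cos44.5° = 3.084 m; N'_5 = 57·cos44.5° = 40.7; c'Δl = 48.43; W sinα = 40.0
Σc'Δl = 173.7 kN/m; ΣN' = 395.1 kN/m; ΣW sinα = 135.2 kN/m
Resisting = 173.7 + 395.1·tan24.1° = 173.7 + 176.7 = 350.5 kN/m
FS = 350.5 / 135.2 = 2.592

FS = 2.59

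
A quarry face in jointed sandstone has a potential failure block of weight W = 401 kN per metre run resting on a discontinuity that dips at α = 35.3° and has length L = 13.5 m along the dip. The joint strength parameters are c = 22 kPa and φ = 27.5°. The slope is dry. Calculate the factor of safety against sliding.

FS = 2.02

Resolving the block weight along and normal to the plane and applying the Mohr–Coulomb strength on the joint:
N' = W cosα = 401·cos35.3° = 327.3 kN/m
Driving force T = W sinα = 401·sin35.3° = 231.7 kN/m
Resisting force R = c·L + N'·tanφ = 22·13.5 + 327.3·tan27.5° = 297.0 + 170.4 = 467.4 kN/m
FS = R / T = 467.4 / 231.7 = 2.017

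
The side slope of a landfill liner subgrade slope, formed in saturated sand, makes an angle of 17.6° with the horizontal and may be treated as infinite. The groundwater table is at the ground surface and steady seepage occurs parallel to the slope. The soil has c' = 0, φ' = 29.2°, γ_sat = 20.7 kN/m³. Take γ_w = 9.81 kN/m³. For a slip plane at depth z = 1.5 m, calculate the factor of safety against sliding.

With seepage parallel to the slope and the water table at the surface, the effective normal stress on the slip plane uses the buoyant unit weight γ' = γ_sat − γ_w while the driving shear stress uses γ_sat:
FS = [c' + γ' z cos²β tanφ'] / [γ_sat z sinβ cosβ]
(For c' = 0 this reduces to FS = (γ'/γ_sat)·tanφ'/tanβ.)
γ' = 20.7 − 9.81 = 10.89 kN/m³
Numerator = 0.0 + 10.89·1.5·cos²17.6°·tan29.2° = 0.0 + 10.89·1.5·0.9086·0.5589 = 8.295 kPa
Denominator = 20.7·1.5·sin17.6°·cos17.6° = 20.7·1.5·0.3024·0.9532 = 8.949 kPa
FS = 8.295 / 8.949 = 0.927

FS = 0.93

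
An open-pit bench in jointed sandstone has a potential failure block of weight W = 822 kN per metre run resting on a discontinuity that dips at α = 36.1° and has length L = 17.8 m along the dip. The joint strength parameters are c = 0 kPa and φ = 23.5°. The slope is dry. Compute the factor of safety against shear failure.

Resolving the block weight along and normal to the plane and applying the Mohr–Coulomb strength on the joint:
N' = W cosα = 822·cos36.1° = 664.2 kN/m
Driving force T = W sinα = 822·sin36.1° = 484.3 kN/m
Resisting force R = c·L + N'·tanφ = 0·17.8 + 664.2·tan23.5° = 0.0 + 288.8 = 288.8 kN/m
FS = R / T = 288.8 / 484.3 = 0.596

FS = 0.60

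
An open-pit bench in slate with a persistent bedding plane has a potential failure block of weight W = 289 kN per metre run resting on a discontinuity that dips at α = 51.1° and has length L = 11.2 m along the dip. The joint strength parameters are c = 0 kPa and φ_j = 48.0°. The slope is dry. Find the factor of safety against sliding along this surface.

Resolving the block weight along and normal to the plane and applying the Mohr–Coulomb strength on the joint:
N' = W cosα = 289·cos51.1° = 181.5 kN/m
Driving force T = W sinα = 289·sin51.1° = 224.9 kN/m
Resisting force R = c·L + N'·tanφ_j = 0·11.2 + 181.5·tan48.0° = 0.0 + 201.6 = 201.6 kN/m
FS = R / T = 201.6 / 224.9 = 0.896

FS = 0.90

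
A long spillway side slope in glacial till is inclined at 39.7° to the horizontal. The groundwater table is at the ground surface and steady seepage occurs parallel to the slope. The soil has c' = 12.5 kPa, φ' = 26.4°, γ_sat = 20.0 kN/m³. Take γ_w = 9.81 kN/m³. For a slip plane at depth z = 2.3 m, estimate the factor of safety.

With seepage parallel to the slope and the water table at the surface, the effective normal stress on the slip plane uses the buoyant unit weight γ' = γ_sat − γ_w while the driving shear stress uses γ_sat:
FS = [c' + γ' z cos²β tanφ'] / [γ_sat z sinβ cosβ]
γ' = 20.0 − 9.81 = 10.19 kN/m³
Numerator = 12.5 + 10.19·2.3·cos²39.7°·tan26.4° = 12.5 + 10.19·2.3·0.5920·0.4964 = 19.387 kPa
Denominator = 20.0·2.3·sin39.7°·cos39.7° = 20.0·2.3·0.6388·0.7694 = 22.608 kPa
FS = 19.387 / 22.608 = 0.858

FS = 0.86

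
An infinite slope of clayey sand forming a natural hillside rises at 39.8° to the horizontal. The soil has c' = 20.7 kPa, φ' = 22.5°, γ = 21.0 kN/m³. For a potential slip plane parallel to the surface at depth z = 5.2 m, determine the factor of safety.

For an infinite slope with a slip plane parallel to the surface (no pore pressure): FS = [c' + γz cos²β tanφ'] / [γz sinβ cosβ].
γz = 21.0·5.2 = 109.20 kN/m²
Numerator = 20.7 + 109.20·cos²39.8°·tan22.5° = 20.7 + 109.20·0.5903·0.4142 = 47.399 kPa
Denominator = 109.20·sin39.8°·cos39.8° = 109.20·0.6401·0.7683 = 53.703 kPa
FS = 47.399 / 53.703 = 0.883

FS = 0.88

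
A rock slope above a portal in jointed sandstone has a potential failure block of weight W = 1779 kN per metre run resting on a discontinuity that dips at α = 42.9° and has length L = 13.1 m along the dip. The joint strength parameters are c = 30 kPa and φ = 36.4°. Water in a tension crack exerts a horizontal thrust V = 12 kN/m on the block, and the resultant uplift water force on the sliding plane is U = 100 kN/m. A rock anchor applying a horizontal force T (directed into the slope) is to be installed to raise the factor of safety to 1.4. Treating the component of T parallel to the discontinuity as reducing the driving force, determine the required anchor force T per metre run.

T = 284 kN/m

Resolving forces along and normal to the sliding plane, with the horizontal anchor force T adding T·sinα to the effective normal force and T·cosα acting up the plane against the driving force:
FS = [cL + (W cosα − U − V sinα + T sinα) tanφ] / [W sinα + V cosα − T cosα]
Without the anchor: N' = 1195.0 kN/m, driving T_d = 1219.8 kN/m, resisting R = 30·13.1 + 1195.0·tan36.4° = 1274.0 kN/m, FS = 1.04.
Setting FS = 1.4 and solving for T:
1.4·(1219.8 − T cos42.9°) = 1274.0 + T sin42.9°·tan36.4°
T·(sin42.9°·tan36.4° + 1.4·cos42.9°) = 1.4·1219.8 − 1274.0
T·(0.6807·0.7373 + 1.4·0.7325) = 1707.7 − 1274.0 = 433.7
T·1.5274 = 433.7
T = 283.9 kN/m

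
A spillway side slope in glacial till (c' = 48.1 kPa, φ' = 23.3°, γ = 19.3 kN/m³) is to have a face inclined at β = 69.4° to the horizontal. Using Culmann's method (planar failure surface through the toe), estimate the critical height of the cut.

Culmann's analysis gives the critical failure plane at α_cr = (β + φ')/2 = (69.4 + 23.3)/2 = 46.4°, and the critical height
H_c = (4c'/γ) · sinβ cosφ' / [1 − cos(β − φ')]
    = (4·48.1/19.3) · sin69.4°·cos23.3° / [1 − cos(46.1°)]
    = 9.969 · 0.9361·0.9184 / [1 − 0.6934]
    = 9.969 · 0.8597 / 0.3066
    = 27.95 m

H_c = 27.95 m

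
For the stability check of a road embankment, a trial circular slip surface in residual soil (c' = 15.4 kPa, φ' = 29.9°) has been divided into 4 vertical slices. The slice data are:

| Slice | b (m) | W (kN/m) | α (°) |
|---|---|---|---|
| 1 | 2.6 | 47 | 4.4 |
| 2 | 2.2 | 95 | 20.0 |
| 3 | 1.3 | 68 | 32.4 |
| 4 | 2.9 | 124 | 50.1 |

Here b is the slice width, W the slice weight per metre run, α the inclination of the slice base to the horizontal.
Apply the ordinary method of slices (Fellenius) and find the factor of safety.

Ordinary method of slices: FS = Σ[c'·Δl_i + (W_i cosα_i)·tanφ'] / Σ W_i sinα_i, with Δl_i = b_i / cosα_i.
Slice 1: Δl = 2.6/cos4.4° = 2.608 m; N'_1 = 47·cos4.4° = 46.9; c'Δl = 40.16; W sinα = 3.6
Slice 2: Δl = 2.2/cos20.0° = 2.341 m; N'_2 = 95·cos20.0° = 89.3; c'Δl = 36.05; W sinα = 32.5
Slice 3: Δl = 1.3/cos32.4° = 1.540 m; N'_3 = 68·cos32.4° = 57.4; c'Δl = 23.71; W sinα = 36.4
Slice 4: Δl = 2.9/cos50.1° = 4.521 m; N'_4 = 124·cos50.1° = 79.5; c'Δl = 69.62; W sinα = 95.1
Σc'Δl = 169.5 kN/m; ΣN' = 273.1 kN/m; ΣW sinα = 167.7 kN/m
Resisting = 169.5 + 273.1·tan29.9° = 169.5 + 157.0 = 326.6 kN/m
FS = 326.6 / 167.7 = 1.948

FS = 1.95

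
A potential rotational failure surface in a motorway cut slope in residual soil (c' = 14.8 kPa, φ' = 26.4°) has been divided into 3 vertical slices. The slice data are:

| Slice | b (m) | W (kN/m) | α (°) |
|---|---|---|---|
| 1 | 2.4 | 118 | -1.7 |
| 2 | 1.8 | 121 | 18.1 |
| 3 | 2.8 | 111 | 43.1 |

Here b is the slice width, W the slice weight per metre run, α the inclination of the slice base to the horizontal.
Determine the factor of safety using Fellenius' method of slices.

Ordinary method of slices: FS = Σ[c'·Δl_i + (W_i cosα_i)·tanφ'] / Σ W_i sinα_i, with Δl_i = b_i / cosα_i.
Slice 1: Δl = 2.4/cos(-1.7°) = 2.401 m; N'_1 = 118·cos(-1.7°) = 117.9; c'Δl = 35.54; W sinα = -3.5
Slice 2: Δl = 1.8/cos18.1° = 1.894 m; N'_2 = 121·cos18.1° = 115.0; c'Δl = 28.03; W sinα = 37.6
Slice 3: Δl = 2.8/cos43.1° = 3.835 m; N'_3 = 111·cos43.1° = 81.0; c'Δl = 56.75; W sinα = 75.8
Σc'Δl = 120.3 kN/m; ΣN' = 314.0 kN/m; ΣW sinα = 109.9 kN/m
Resisting = 120.3 + 314.0·tan26.4° = 120.3 + 155.9 = 276.2 kN/m
FS = 276.2 / 109.9 = 2.512

FS = 2.51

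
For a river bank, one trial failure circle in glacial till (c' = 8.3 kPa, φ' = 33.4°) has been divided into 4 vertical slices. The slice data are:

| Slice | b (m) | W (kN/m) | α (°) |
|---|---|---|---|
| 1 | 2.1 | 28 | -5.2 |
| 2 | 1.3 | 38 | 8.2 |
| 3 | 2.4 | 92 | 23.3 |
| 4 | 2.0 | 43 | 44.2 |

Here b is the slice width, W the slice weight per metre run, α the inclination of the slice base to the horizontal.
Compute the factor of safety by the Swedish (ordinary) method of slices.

FS = 2.78

Ordinary method of slices: FS = Σ[c'·Δl_i + (W_i cosα_i)·tanφ'] / Σ W_i sinα_i, with Δl_i = b_i / cosα_i.
Slice 1: Δl = 2.1/cos(-5.2°) = 2.109 m; N'_1 = 28·cos(-5.2°) = 27.9; c'Δl = 17.50; W sinα = -2.5
Slice 2: Δl = 1.3/cos8.2° = 1.313 m; N'_2 = 38·cos8.2° = 37.6; c'Δl = 10.90; W sinα = 5.4
Slice 3: Δl = 2.4/cos23.3° = 2.613 m; N'_3 = 92·cos23.3° = 84.5; c'Δl = 21.69; W sinα = 36.4
Slice 4: Δl = 2.0/cos44.2° = 2.790 m; N'_4 = 43·cos44.2° = 30.8; c'Δl = 23.15; W sinα = 30.0
Σc'Δl = 73.2 kN/m; ΣN' = 180.8 kN/m; ΣW sinα = 69.3 kN/m
Resisting = 73.2 + 180.8·tan33.4° = 73.2 + 119.2 = 192.5 kN/m
FS = 192.5 / 69.3 = 2.779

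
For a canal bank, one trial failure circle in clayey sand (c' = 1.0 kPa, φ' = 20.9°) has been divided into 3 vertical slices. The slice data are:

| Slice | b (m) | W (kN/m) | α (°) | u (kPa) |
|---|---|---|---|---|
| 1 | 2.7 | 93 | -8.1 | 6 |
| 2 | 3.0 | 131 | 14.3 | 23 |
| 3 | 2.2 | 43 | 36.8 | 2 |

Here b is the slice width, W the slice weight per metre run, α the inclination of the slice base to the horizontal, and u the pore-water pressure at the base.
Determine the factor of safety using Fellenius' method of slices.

FS = 1.55

Ordinary method of slices: FS = Σ[c'·Δl_i + (W_i cosα_i − u_i·Δl_i)·tanφ'] / Σ W_i sinα_i, with Δl_i = b_i / cosα_i.
Slice 1: Δl = 2.7/cos(-8.1°) = 2.727 m; N'_1 = 93·cos(-8.1°) − 6·2.727 = 75.7; c'Δl = 2.73; W sinα = -13.1
Slice 2: Δl = 3.0/cos14.3° = 3.096 m; N'_2 = 131·cos14.3° − 23·3.096 = 55.7; c'Δl = 3.10; W sinα = 32.4
Slice 3: Δl = 2.2/cos36.8° = 2.747 m; N'_3 = 43·cos36.8° − 2·2.747 = 28.9; c'Δl = 2.75; W sinα = 25.8
Σc'Δl = 8.6 kN/m; ΣN' = 160.4 kN/m; ΣW sinα = 45.0 kN/m
Resisting = 8.6 + 160.4·tan20.9° = 8.6 + 61.2 = 69.8 kN/m
FS = 69.8 / 45.0 = 1.551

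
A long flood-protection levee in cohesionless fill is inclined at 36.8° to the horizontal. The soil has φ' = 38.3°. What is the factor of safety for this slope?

FS = 1.06

For a dry cohesionless infinite slope the factor of safety is FS = tanφ' / tanβ.
FS = tan38.3° / tan36.8° = 0.7898 / 0.7481 = 1.056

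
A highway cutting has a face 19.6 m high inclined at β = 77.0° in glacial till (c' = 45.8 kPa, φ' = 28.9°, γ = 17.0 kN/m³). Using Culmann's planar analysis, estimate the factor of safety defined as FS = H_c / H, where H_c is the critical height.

H_c = (4c'/γ) · sinβ cosφ' / [1 − cos(β − φ')]
    = (4·45.8/17.0) · sin77.0°·cos28.9° / [1 − cos48.1°]
    = 10.776 · 0.8530 / 0.3322 = 27.67 m
FS = H_c / H = 27.67 / 19.6 = 1.412

FS = 1.41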